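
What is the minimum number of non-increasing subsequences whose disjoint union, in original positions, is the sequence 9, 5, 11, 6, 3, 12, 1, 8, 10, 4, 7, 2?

Place each on the leftmost legal pile:
9 → new pile 1 (tops now [9])
5 → pile 1 (tops now [5])
11 → new pile 2 (tops now [5, 11])
6 → pile 2 (tops now [5, 6])
3 → pile 1 (tops now [3, 6])
12 → new pile 3 (tops now [3, 6, 12])
1 → pile 1 (tops now [1, 6, 12])
8 → pile 3 (tops now [1, 6, 8])
10 → new pile 4 (tops now [1, 6, 8, 10])
4 → pile 2 (tops now [1, 4, 8, 10])
7 → pile 3 (tops now [1, 4, 7, 10])
2 → pile 2 (tops now [1, 2, 7, 10])
Four piles.

4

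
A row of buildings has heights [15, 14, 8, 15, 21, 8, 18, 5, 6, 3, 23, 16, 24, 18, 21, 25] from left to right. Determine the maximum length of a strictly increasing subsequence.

6

Let dp[i] be the length of the longest such subsequence ending at index i:
i:      1  2  3  4  5  6  7  8  9 10 11 12 13 14 15 16
a[i]:  15 14  8 15 21  8 18  5  6  3 23 16 24 18 21 25
dp:     1  1  1  2  3  1  3  1  2  1  4  3  5  4  5  6
Maximum dp value is 6.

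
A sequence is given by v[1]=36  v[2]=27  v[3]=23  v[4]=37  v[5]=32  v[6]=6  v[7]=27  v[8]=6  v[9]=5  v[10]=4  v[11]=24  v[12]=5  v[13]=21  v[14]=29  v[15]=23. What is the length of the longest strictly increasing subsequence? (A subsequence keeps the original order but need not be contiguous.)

Track the smallest tail for each achievable length (strict):
36 → extends → [36]
27 → replaces 36 → [27]
23 → replaces 27 → [23]
37 → extends → [23, 37]
32 → replaces 37 → [23, 32]
6 → replaces 23 → [6, 32]
27 → replaces 32 → [6, 27]
6 → already a tail → [6, 27]
5 → replaces 6 → [5, 27]
4 → replaces 5 → [4, 27]
24 → replaces 27 → [4, 24]
5 → replaces 24 → [4, 5]
21 → extends → [4, 5, 21]
29 → extends → [4, 5, 21, 29]
23 → replaces 29 → [4, 5, 21, 23]
Four tails, so the longest strictly increasing subsequence has length 4 (e.g. 4, 5, 21, 29).

4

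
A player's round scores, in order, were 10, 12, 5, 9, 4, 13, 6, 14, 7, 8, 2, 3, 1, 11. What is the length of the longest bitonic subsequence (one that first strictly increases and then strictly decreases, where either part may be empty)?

7

inc[i] = longest strictly increasing subsequence ending at i; dec[i] = longest strictly decreasing subsequence starting at i:
i:      1  2  3  4  5  6  7  8  9 10 11 12 13 14
a[i]:  10 12  5  9  4 13  6 14  7  8  2  3  1 11
inc:    1  2  1  2  1  3  2  4  3  4  1  2  1  5
dec:    5  5  4  4  3  4  3  4  3  3  2  2  1  1
Best peak at i=8 (value 14): inc=4, dec=4, length 4+4−1 = 7.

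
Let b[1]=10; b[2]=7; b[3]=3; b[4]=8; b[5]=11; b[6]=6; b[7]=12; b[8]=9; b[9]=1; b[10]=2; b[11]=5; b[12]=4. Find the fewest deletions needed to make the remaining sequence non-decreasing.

8

Fewest deletions = n − (longest non-decreasing subsequence).
i:      1  2  3  4  5  6  7  8  9 10 11 12
b[i]:  10  7  3  8 11  6 12  9  1  2  5  4
dp:     1  1  1  2  3  2  4  3  1  2  3  3
max dp = 4, so deletions = 12 − 4 = 8.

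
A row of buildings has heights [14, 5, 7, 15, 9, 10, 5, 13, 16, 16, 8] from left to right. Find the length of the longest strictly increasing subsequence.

Track the smallest tail for each achievable length (strict):
14 → extends → [14]
5 → replaces 14 → [5]
7 → extends → [5, 7]
15 → extends → [5, 7, 15]
9 → replaces 15 → [5, 7, 9]
10 → extends → [5, 7, 9, 10]
5 → already a tail → [5, 7, 9, 10]
13 → extends → [5, 7, 9, 10, 13]
16 → extends → [5, 7, 9, 10, 13, 16]
16 → already a tail → [5, 7, 9, 10, 13, 16]
8 → replaces 9 → [5, 7, 8, 10, 13, 16]
Six tails, so the longest strictly increasing subsequence has length 6 (e.g. 5, 7, 9, 10, 13, 16).

6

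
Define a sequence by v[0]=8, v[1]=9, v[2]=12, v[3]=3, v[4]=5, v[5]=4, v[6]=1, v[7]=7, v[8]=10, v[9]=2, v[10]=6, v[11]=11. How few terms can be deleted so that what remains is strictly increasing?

Fewest deletions = n − (longest strictly increasing subsequence).
Patience tails:
8 → extends → [8]
9 → extends → [8, 9]
12 → extends → [8, 9, 12]
3 → replaces 8 → [3, 9, 12]
5 → replaces 9 → [3, 5, 12]
4 → replaces 5 → [3, 4, 12]
1 → replaces 3 → [1, 4, 12]
7 → replaces 12 → [1, 4, 7]
10 → extends → [1, 4, 7, 10]
2 → replaces 4 → [1, 2, 7, 10]
6 → replaces 7 → [1, 2, 6, 10]
11 → extends → [1, 2, 6, 10, 11]
Longest strictly increasing subsequence has length 5, so deletions = 12 − 5 = 7.

7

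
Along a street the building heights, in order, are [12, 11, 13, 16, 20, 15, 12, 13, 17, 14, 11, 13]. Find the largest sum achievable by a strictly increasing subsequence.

Let S[i] be the best sum of a strictly increasing subsequence ending at i:
i:      1  2  3  4  5  6  7  8  9 10 11 12
a[i]:  12 11 13 16 20 15 12 13 17 14 11 13
S:     12 11 25 41 61 40 23 36 58 50 11 36
Maximum is 61 (e.g. 12 + 13 + 16 + 20).

61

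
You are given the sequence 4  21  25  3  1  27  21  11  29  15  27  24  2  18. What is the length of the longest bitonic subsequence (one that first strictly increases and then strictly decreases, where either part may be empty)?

inc[i] = longest strictly increasing subsequence ending at i; dec[i] = longest strictly decreasing subsequence starting at i:
i:      1  2  3  4  5  6  7  8  9 10 11 12 13 14
a[i]:   4 21 25  3  1 27 21 11 29 15 27 24  2 18
inc:    1  2  3  1  1  4  2  2  5  3  4  4  2  4
dec:    3  3  4  2  1  4  3  2  4  2  3  2  1  1
Best peak at i=9 (value 29): inc=5, dec=4, length 5+4−1 = 8.

8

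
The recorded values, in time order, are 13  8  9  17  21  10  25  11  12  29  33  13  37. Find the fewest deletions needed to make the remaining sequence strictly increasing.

5

Fewest deletions = n − (longest strictly increasing subsequence).
i:      1  2  3  4  5  6  7  8  9 10 11 12 13
a[i]:  13  8  9 17 21 10 25 11 12 29 33 13 37
dp:     1  1  2  3  4  3  5  4  5  6  7  6  8
max dp = 8, so deletions = 13 − 8 = 5.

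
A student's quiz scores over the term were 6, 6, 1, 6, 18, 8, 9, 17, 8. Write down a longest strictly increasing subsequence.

1, 6, 8, 9, 17

Patience tails give the LIS length; then backtrack through the dp parents:
6 → extends → [6]
6 → already a tail → [6]
1 → replaces 6 → [1]
6 → extends → [1, 6]
18 → extends → [1, 6, 18]
8 → replaces 18 → [1, 6, 8]
9 → extends → [1, 6, 8, 9]
17 → extends → [1, 6, 8, 9, 17]
8 → already a tail → [1, 6, 8, 9, 17]
Length 5; one witness is 1, 6, 8, 9, 17.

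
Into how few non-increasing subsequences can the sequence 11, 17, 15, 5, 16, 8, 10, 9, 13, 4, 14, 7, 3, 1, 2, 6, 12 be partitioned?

5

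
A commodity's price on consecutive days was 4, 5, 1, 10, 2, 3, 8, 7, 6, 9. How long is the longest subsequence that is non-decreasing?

Let dp[i] be the length of the longest such subsequence ending at index i:
i:      1  2  3  4  5  6  7  8  9 10
a[i]:   4  5  1 10  2  3  8  7  6  9
dp:     1  2  1  3  2  3  4  4  4  5
Maximum dp value is 5.

5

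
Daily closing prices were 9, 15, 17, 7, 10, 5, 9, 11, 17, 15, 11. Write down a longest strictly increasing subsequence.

9, 10, 11, 17

Patience tails give the LIS length; then backtrack through the dp parents:
9 → extends → [9]
15 → extends → [9, 15]
17 → extends → [9, 15, 17]
7 → replaces 9 → [7, 15, 17]
10 → replaces 15 → [7, 10, 17]
5 → replaces 7 → [5, 10, 17]
9 → replaces 10 → [5, 9, 17]
11 → replaces 17 → [5, 9, 11]
17 → extends → [5, 9, 11, 17]
15 → replaces 17 → [5, 9, 11, 15]
11 → already a tail → [5, 9, 11, 15]
Length 4; one witness is 9, 10, 11, 17.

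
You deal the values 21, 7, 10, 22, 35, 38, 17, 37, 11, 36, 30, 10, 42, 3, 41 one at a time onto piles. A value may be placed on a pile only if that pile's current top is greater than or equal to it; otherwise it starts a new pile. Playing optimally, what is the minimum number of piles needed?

The minimum number of non-increasing subsequences covering a sequence equals the length of its longest strictly increasing subsequence.
LIS length is 6 (e.g. 7, 10, 22, 35, 38, 42), so 6 piles are needed.

6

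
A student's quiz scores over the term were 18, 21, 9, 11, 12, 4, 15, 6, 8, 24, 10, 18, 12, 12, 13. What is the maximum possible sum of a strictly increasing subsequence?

Let S[i] be the best sum of a strictly increasing subsequence ending at i:
i:      1  2  3  4  5  6  7  8  9 10 11 12 13 14 15
a[i]:  18 21  9 11 12  4 15  6  8 24 10 18 12 12 13
S:     18 39  9 20 32  4 47 10 18 71 28 65 40 40 53
Maximum is 71 (e.g. 9 + 11 + 12 + 15 + 24).

71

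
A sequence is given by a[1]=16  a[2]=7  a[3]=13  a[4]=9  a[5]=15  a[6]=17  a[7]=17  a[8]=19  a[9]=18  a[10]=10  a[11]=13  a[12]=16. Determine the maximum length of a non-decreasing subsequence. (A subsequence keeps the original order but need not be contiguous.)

6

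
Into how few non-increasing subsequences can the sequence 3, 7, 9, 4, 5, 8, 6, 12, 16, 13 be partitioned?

Place each on the leftmost legal pile:
3 → new pile 1 (tops now [3])
7 → new pile 2 (tops now [3, 7])
9 → new pile 3 (tops now [3, 7, 9])
4 → pile 2 (tops now [3, 4, 9])
5 → pile 3 (tops now [3, 4, 5])
8 → new pile 4 (tops now [3, 4, 5, 8])
6 → pile 4 (tops now [3, 4, 5, 6])
12 → new pile 5 (tops now [3, 4, 5, 6, 12])
16 → new pile 6 (tops now [3, 4, 5, 6, 12, 16])
13 → pile 6 (tops now [3, 4, 5, 6, 12, 13])
Six piles.

6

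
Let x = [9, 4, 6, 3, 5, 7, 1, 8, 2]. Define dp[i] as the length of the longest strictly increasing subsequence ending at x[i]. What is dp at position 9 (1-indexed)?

dp[i] = 1 + max{dp[j] : j<i, x[j]<x[i]} (or 1 if no such j):
i:     1 2 3 4 5 6 7 8 9
x[i]:  9 4 6 3 5 7 1 8 2
dp:    1 1 2 1 2 3 1 4 2
At index 9 the value is 2.

2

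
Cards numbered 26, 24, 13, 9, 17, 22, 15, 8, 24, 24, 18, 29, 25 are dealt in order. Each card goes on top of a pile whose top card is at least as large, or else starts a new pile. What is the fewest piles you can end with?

Place each on the leftmost legal pile:
26 → new pile 1 (tops now [26])
24 → pile 1 (tops now [24])
13 → pile 1 (tops now [13])
9 → pile 1 (tops now [9])
17 → new pile 2 (tops now [9, 17])
22 → new pile 3 (tops now [9, 17, 22])
15 → pile 2 (tops now [9, 15, 22])
8 → pile 1 (tops now [8, 15, 22])
24 → new pile 4 (tops now [8, 15, 22, 24])
24 → pile 4 (tops now [8, 15, 22, 24])
18 → pile 3 (tops now [8, 15, 18, 24])
29 → new pile 5 (tops now [8, 15, 18, 24, 29])
25 → pile 5 (tops now [8, 15, 18, 24, 25])
Five piles.

5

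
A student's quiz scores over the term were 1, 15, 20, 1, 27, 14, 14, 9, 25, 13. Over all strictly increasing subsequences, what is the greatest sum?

63

Let S[i] be the best sum of a strictly increasing subsequence ending at i:
i:      1  2  3  4  5  6  7  8  9 10
a[i]:   1 15 20  1 27 14 14  9 25 13
S:      1 16 36  1 63 15 15 10 61 23
Maximum is 63 (e.g. 1 + 15 + 20 + 27).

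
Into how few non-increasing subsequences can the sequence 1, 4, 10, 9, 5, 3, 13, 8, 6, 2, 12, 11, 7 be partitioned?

The minimum number of non-increasing subsequences covering a sequence equals the length of its longest strictly increasing subsequence.
LIS length is 5 (e.g. 1, 4, 5, 8, 12), so 5 piles are needed.

5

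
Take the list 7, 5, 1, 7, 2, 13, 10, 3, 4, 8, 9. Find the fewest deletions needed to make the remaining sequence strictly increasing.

5

Fewest deletions = n − (longest strictly increasing subsequence).
i:      1  2  3  4  5  6  7  8  9 10 11
a[i]:   7  5  1  7  2 13 10  3  4  8  9
dp:     1  1  1  2  2  3  3  3  4  5  6
max dp = 6, so deletions = 11 − 6 = 5.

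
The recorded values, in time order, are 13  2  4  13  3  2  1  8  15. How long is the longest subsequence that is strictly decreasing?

Let dp[i] be the longest strictly decreasing subsequence ending at i:
i:      1  2  3  4  5  6  7  8  9
a[i]:  13  2  4 13  3  2  1  8 15
dp:     1  2  2  1  3  4  5  2  1
Maximum is 5.

5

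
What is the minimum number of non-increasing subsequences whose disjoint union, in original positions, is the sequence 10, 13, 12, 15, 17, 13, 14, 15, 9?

5

Place each on the leftmost legal pile:
10 → new pile 1 (tops now [10])
13 → new pile 2 (tops now [10, 13])
12 → pile 2 (tops now [10, 12])
15 → new pile 3 (tops now [10, 12, 15])
17 → new pile 4 (tops now [10, 12, 15, 17])
13 → pile 3 (tops now [10, 12, 13, 17])
14 → pile 4 (tops now [10, 12, 13, 14])
15 → new pile 5 (tops now [10, 12, 13, 14, 15])
9 → pile 1 (tops now [9, 12, 13, 14, 15])
Five piles.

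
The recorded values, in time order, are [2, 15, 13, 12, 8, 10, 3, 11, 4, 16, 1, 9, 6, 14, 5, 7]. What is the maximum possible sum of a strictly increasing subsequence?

Let S[i] be the best sum of a strictly increasing subsequence ending at i:
i:      1  2  3  4  5  6  7  8  9 10 11 12 13 14 15 16
a[i]:   2 15 13 12  8 10  3 11  4 16  1  9  6 14  5  7
S:      2 17 15 14 10 20  5 31  9 47  1 19 15 45 14 22
Maximum is 47 (e.g. 2 + 8 + 10 + 11 + 16).

47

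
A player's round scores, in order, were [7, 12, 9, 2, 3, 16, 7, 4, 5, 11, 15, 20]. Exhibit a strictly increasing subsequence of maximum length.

Patience tails give the LIS length; then backtrack through the dp parents:
7 → extends → [7]
12 → extends → [7, 12]
9 → replaces 12 → [7, 9]
2 → replaces 7 → [2, 9]
3 → replaces 9 → [2, 3]
16 → extends → [2, 3, 16]
7 → replaces 16 → [2, 3, 7]
4 → replaces 7 → [2, 3, 4]
5 → extends → [2, 3, 4, 5]
11 → extends → [2, 3, 4, 5, 11]
15 → extends → [2, 3, 4, 5, 11, 15]
20 → extends → [2, 3, 4, 5, 11, 15, 20]
Length 7; one witness is 2, 3, 4, 5, 11, 15, 20.

2, 3, 4, 5, 11, 15, 20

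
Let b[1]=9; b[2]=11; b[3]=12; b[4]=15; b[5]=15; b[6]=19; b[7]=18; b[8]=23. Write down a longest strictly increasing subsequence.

9, 11, 12, 15, 19, 23

Patience tails give the LIS length; then backtrack through the dp parents:
9 → extends → [9]
11 → extends → [9, 11]
12 → extends → [9, 11, 12]
15 → extends → [9, 11, 12, 15]
15 → already a tail → [9, 11, 12, 15]
19 → extends → [9, 11, 12, 15, 19]
18 → replaces 19 → [9, 11, 12, 15, 18]
23 → extends → [9, 11, 12, 15, 18, 23]
Length 6; one witness is 9, 11, 12, 15, 19, 23.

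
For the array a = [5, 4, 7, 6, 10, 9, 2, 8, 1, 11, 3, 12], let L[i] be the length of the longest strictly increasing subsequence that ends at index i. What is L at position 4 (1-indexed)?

2

dp[i] = 1 + max{dp[j] : j<i, a[j]<a[i]} (or 1 if no such j):
i:      1  2  3  4  5  6  7  8  9 10 11 12
a[i]:   5  4  7  6 10  9  2  8  1 11  3 12
dp:     1  1  2  2  3  3  1  3  1  4  2  5
At index 4 the value is 2.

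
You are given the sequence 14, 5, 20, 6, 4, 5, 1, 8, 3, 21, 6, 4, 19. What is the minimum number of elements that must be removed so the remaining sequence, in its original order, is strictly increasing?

9

Fewest deletions = n − (longest strictly increasing subsequence).
Patience tails:
14 → extends → [14]
5 → replaces 14 → [5]
20 → extends → [5, 20]
6 → replaces 20 → [5, 6]
4 → replaces 5 → [4, 6]
5 → replaces 6 → [4, 5]
1 → replaces 4 → [1, 5]
8 → extends → [1, 5, 8]
3 → replaces 5 → [1, 3, 8]
21 → extends → [1, 3, 8, 21]
6 → replaces 8 → [1, 3, 6, 21]
4 → replaces 6 → [1, 3, 4, 21]
19 → replaces 21 → [1, 3, 4, 19]
Longest strictly increasing subsequence has length 4, so deletions = 13 − 4 = 9.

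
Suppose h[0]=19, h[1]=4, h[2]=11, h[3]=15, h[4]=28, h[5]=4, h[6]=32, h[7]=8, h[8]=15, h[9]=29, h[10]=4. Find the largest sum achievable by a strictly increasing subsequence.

Let S[i] be the best sum of a strictly increasing subsequence ending at i:
i:      0  1  2  3  4  5  6  7  8  9 10
h[i]:  19  4 11 15 28  4 32  8 15 29  4
S:     19  4 15 30 58  4 90 12 30 87  4
Maximum is 90 (e.g. 4 + 11 + 15 + 28 + 32).

90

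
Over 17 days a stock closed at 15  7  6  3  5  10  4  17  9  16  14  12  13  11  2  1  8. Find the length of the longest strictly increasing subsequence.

Track the smallest tail for each achievable length (strict):
15 → extends → [15]
7 → replaces 15 → [7]
6 → replaces 7 → [6]
3 → replaces 6 → [3]
5 → extends → [3, 5]
10 → extends → [3, 5, 10]
4 → replaces 5 → [3, 4, 10]
17 → extends → [3, 4, 10, 17]
9 → replaces 10 → [3, 4, 9, 17]
16 → replaces 17 → [3, 4, 9, 16]
14 → replaces 16 → [3, 4, 9, 14]
12 → replaces 14 → [3, 4, 9, 12]
13 → extends → [3, 4, 9, 12, 13]
11 → replaces 12 → [3, 4, 9, 11, 13]
2 → replaces 3 → [2, 4, 9, 11, 13]
1 → replaces 2 → [1, 4, 9, 11, 13]
8 → replaces 9 → [1, 4, 8, 11, 13]
Five tails, so the longest strictly increasing subsequence has length 5 (e.g. 3, 5, 10, 12, 13).

5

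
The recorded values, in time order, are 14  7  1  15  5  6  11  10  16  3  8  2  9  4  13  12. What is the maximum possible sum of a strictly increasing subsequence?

Let S[i] be the best sum of a strictly increasing subsequence ending at i:
i:      1  2  3  4  5  6  7  8  9 10 11 12 13 14 15 16
a[i]:  14  7  1 15  5  6 11 10 16  3  8  2  9  4 13 12
S:     14  7  1 29  6 12 23 22 45  4 20  3 29  8 42 41
Maximum is 45 (e.g. 14 + 15 + 16).

45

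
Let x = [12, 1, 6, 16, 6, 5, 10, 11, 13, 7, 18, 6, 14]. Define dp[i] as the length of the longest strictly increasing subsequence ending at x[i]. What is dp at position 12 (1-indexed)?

dp[i] = 1 + max{dp[j] : j<i, x[j]<x[i]} (or 1 if no such j):
i:      1  2  3  4  5  6  7  8  9 10 11 12 13
x[i]:  12  1  6 16  6  5 10 11 13  7 18  6 14
dp:     1  1  2  3  2  2  3  4  5  3  6  3  6
At index 12 the value is 3.

3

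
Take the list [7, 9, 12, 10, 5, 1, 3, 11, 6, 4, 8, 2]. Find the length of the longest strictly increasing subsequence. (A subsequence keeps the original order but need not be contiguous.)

Track the smallest tail for each achievable length (strict):
7 → extends → [7]
9 → extends → [7, 9]
12 → extends → [7, 9, 12]
10 → replaces 12 → [7, 9, 10]
5 → replaces 7 → [5, 9, 10]
1 → replaces 5 → [1, 9, 10]
3 → replaces 9 → [1, 3, 10]
11 → extends → [1, 3, 10, 11]
6 → replaces 10 → [1, 3, 6, 11]
4 → replaces 6 → [1, 3, 4, 11]
8 → replaces 11 → [1, 3, 4, 8]
2 → replaces 3 → [1, 2, 4, 8]
Four tails, so the longest strictly increasing subsequence has length 4 (e.g. 7, 9, 10, 11).

4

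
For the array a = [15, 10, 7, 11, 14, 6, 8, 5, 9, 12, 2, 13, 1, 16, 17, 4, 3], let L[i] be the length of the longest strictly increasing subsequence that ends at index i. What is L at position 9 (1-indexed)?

3

dp[i] = 1 + max{dp[j] : j<i, a[j]<a[i]} (or 1 if no such j):
i:      1  2  3  4  5  6  7  8  9 10 11 12 13 14 15 16 17
a[i]:  15 10  7 11 14  6  8  5  9 12  2 13  1 16 17  4  3
dp:     1  1  1  2  3  1  2  1  3  4  1  5  1  6  7  2  2
At index 9 the value is 3.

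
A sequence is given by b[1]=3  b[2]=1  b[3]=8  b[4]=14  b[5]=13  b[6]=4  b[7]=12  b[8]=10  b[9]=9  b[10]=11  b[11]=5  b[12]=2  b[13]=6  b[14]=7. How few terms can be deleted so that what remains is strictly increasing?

9

Fewest deletions = n − (longest strictly increasing subsequence).
Patience tails:
3 → extends → [3]
1 → replaces 3 → [1]
8 → extends → [1, 8]
14 → extends → [1, 8, 14]
13 → replaces 14 → [1, 8, 13]
4 → replaces 8 → [1, 4, 13]
12 → replaces 13 → [1, 4, 12]
10 → replaces 12 → [1, 4, 10]
9 → replaces 10 → [1, 4, 9]
11 → extends → [1, 4, 9, 11]
5 → replaces 9 → [1, 4, 5, 11]
2 → replaces 4 → [1, 2, 5, 11]
6 → replaces 11 → [1, 2, 5, 6]
7 → extends → [1, 2, 5, 6, 7]
Longest strictly increasing subsequence has length 5, so deletions = 14 − 5 = 9.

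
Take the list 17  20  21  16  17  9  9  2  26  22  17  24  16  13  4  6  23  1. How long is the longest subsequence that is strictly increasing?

Let dp[i] be the length of the longest such subsequence ending at index i:
i:      1  2  3  4  5  6  7  8  9 10 11 12 13 14 15 16 17 18
a[i]:  17 20 21 16 17  9  9  2 26 22 17 24 16 13  4  6 23  1
dp:     1  2  3  1  2  1  1  1  4  4  2  5  2  2  2  3  5  1
Maximum dp value is 5.

5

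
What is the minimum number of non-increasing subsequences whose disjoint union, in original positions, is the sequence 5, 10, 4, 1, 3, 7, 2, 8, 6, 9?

5

The minimum number of non-increasing subsequences covering a sequence equals the length of its longest strictly increasing subsequence.
LIS length is 5 (e.g. 1, 3, 7, 8, 9), so 5 piles are needed.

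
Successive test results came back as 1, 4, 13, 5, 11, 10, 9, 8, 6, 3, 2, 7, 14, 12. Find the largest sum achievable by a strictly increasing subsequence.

37

Let S[i] be the best sum of a strictly increasing subsequence ending at i:
i:      1  2  3  4  5  6  7  8  9 10 11 12 13 14
a[i]:   1  4 13  5 11 10  9  8  6  3  2  7 14 12
S:      1  5 18 10 21 20 19 18 16  4  3 23 37 35
Maximum is 37 (e.g. 1 + 4 + 5 + 6 + 7 + 14).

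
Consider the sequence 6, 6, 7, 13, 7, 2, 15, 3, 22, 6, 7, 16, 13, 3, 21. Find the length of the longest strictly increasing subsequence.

Track the smallest tail for each achievable length (strict):
6 → extends → [6]
6 → already a tail → [6]
7 → extends → [6, 7]
13 → extends → [6, 7, 13]
7 → already a tail → [6, 7, 13]
2 → replaces 6 → [2, 7, 13]
15 → extends → [2, 7, 13, 15]
3 → replaces 7 → [2, 3, 13, 15]
22 → extends → [2, 3, 13, 15, 22]
6 → replaces 13 → [2, 3, 6, 15, 22]
7 → replaces 15 → [2, 3, 6, 7, 22]
16 → replaces 22 → [2, 3, 6, 7, 16]
13 → replaces 16 → [2, 3, 6, 7, 13]
3 → already a tail → [2, 3, 6, 7, 13]
21 → extends → [2, 3, 6, 7, 13, 21]
Six tails, so the longest strictly increasing subsequence has length 6 (e.g. 6, 7, 13, 15, 16, 21).

6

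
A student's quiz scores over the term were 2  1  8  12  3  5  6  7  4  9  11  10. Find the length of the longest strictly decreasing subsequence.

3

Negate each value so 'decreasing' becomes 'increasing', then run patience tails on the negated sequence:
-2 → extends → [-2]
-1 → extends → [-2, -1]
-8 → replaces -2 → [-8, -1]
-12 → replaces -8 → [-12, -1]
-3 → replaces -1 → [-12, -3]
-5 → replaces -3 → [-12, -5]
-6 → replaces -5 → [-12, -6]
-7 → replaces -6 → [-12, -7]
-4 → extends → [-12, -7, -4]
-9 → replaces -7 → [-12, -9, -4]
-11 → replaces -9 → [-12, -11, -4]
-10 → replaces -4 → [-12, -11, -10]
Three tails, so the longest strictly decreasing subsequence of the original has length 3.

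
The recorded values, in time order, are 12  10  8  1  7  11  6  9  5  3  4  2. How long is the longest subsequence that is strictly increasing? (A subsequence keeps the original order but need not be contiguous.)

3

Let dp[i] be the length of the longest such subsequence ending at index i:
i:      1  2  3  4  5  6  7  8  9 10 11 12
a[i]:  12 10  8  1  7 11  6  9  5  3  4  2
dp:     1  1  1  1  2  3  2  3  2  2  3  2
Maximum dp value is 3.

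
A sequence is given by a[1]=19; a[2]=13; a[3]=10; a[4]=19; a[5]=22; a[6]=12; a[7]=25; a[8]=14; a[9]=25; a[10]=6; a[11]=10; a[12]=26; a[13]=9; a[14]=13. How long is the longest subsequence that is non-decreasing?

6

Track the smallest tail for each achievable length (allowing ties):
19 → extends → [19]
13 → replaces 19 → [13]
10 → replaces 13 → [10]
19 → extends → [10, 19]
22 → extends → [10, 19, 22]
12 → replaces 19 → [10, 12, 22]
25 → extends → [10, 12, 22, 25]
14 → replaces 22 → [10, 12, 14, 25]
25 → extends → [10, 12, 14, 25, 25]
6 → replaces 10 → [6, 12, 14, 25, 25]
10 → replaces 12 → [6, 10, 14, 25, 25]
26 → extends → [6, 10, 14, 25, 25, 26]
9 → replaces 10 → [6, 9, 14, 25, 25, 26]
13 → replaces 14 → [6, 9, 13, 25, 25, 26]
Six tails, so the longest non-decreasing subsequence has length 6 (e.g. 19, 19, 22, 25, 25, 26).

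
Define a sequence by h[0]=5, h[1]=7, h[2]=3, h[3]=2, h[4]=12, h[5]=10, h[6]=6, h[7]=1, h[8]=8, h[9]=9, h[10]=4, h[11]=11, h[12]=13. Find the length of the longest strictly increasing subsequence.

6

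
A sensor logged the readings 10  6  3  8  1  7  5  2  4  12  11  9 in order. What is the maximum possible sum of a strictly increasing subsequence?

26

Let S[i] be the best sum of a strictly increasing subsequence ending at i:
i:      1  2  3  4  5  6  7  8  9 10 11 12
a[i]:  10  6  3  8  1  7  5  2  4 12 11  9
S:     10  6  3 14  1 13  8  3  7 26 25 23
Maximum is 26 (e.g. 6 + 8 + 12).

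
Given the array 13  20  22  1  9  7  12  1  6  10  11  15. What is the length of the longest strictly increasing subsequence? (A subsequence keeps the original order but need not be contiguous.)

5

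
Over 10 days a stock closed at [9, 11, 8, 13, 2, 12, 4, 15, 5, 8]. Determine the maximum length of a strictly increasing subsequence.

Let dp[i] be the length of the longest such subsequence ending at index i:
i:      1  2  3  4  5  6  7  8  9 10
a[i]:   9 11  8 13  2 12  4 15  5  8
dp:     1  2  1  3  1  3  2  4  3  4
Maximum dp value is 4.

4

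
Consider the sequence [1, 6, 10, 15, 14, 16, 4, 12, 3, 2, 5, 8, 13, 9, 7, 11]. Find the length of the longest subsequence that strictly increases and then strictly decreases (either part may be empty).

inc[i] = longest strictly increasing subsequence ending at i; dec[i] = longest strictly decreasing subsequence starting at i:
i:      1  2  3  4  5  6  7  8  9 10 11 12 13 14 15 16
a[i]:   1  6 10 15 14 16  4 12  3  2  5  8 13  9  7 11
inc:    1  2  3  4  4  5  2  4  2  2  3  4  5  5  4  6
dec:    1  4  4  5  4  4  3  3  2  1  1  2  3  2  1  1
Best peak at i=4 (value 15): inc=4, dec=5, length 4+5−1 = 8.

8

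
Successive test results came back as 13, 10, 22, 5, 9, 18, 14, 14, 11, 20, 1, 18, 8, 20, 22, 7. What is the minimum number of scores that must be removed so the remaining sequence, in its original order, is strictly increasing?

Fewest deletions = n − (longest strictly increasing subsequence).
i:      1  2  3  4  5  6  7  8  9 10 11 12 13 14 15 16
a[i]:  13 10 22  5  9 18 14 14 11 20  1 18  8 20 22  7
dp:     1  1  2  1  2  3  3  3  3  4  1  4  2  5  6  2
max dp = 6, so deletions = 16 − 6 = 10.

10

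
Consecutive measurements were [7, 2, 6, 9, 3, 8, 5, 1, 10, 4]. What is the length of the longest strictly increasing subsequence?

4

Track the smallest tail for each achievable length (strict):
7 → extends → [7]
2 → replaces 7 → [2]
6 → extends → [2, 6]
9 → extends → [2, 6, 9]
3 → replaces 6 → [2, 3, 9]
8 → replaces 9 → [2, 3, 8]
5 → replaces 8 → [2, 3, 5]
1 → replaces 2 → [1, 3, 5]
10 → extends → [1, 3, 5, 10]
4 → replaces 5 → [1, 3, 4, 10]
Four tails, so the longest strictly increasing subsequence has length 4 (e.g. 2, 6, 9, 10).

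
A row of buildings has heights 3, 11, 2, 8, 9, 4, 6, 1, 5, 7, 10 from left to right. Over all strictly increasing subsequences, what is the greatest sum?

30

Let S[i] be the best sum of a strictly increasing subsequence ending at i:
i:      1  2  3  4  5  6  7  8  9 10 11
a[i]:   3 11  2  8  9  4  6  1  5  7 10
S:      3 14  2 11 20  7 13  1 12 20 30
Maximum is 30 (e.g. 3 + 4 + 6 + 7 + 10).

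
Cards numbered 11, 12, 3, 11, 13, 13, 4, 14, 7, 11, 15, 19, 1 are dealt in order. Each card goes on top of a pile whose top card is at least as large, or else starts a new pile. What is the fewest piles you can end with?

6

The minimum number of non-increasing subsequences covering a sequence equals the length of its longest strictly increasing subsequence.
LIS length is 6 (e.g. 11, 12, 13, 14, 15, 19), so 6 piles are needed.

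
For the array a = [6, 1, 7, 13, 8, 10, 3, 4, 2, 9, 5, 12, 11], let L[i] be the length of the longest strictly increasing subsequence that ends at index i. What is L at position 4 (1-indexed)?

3

dp[i] = 1 + max{dp[j] : j<i, a[j]<a[i]} (or 1 if no such j):
i:      1  2  3  4  5  6  7  8  9 10 11 12 13
a[i]:   6  1  7 13  8 10  3  4  2  9  5 12 11
dp:     1  1  2  3  3  4  2  3  2  4  4  5  5
At index 4 the value is 3.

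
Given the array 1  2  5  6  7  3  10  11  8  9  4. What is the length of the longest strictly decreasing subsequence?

Let dp[i] be the longest strictly decreasing subsequence ending at i:
i:      1  2  3  4  5  6  7  8  9 10 11
a[i]:   1  2  5  6  7  3 10 11  8  9  4
dp:     1  1  1  1  1  2  1  1  2  2  3
Maximum is 3.

3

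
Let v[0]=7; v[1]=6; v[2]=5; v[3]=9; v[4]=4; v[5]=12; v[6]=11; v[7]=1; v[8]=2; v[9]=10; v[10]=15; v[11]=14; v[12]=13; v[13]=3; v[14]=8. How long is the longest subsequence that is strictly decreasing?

Negate each value so 'decreasing' becomes 'increasing', then run patience tails on the negated sequence:
-7 → extends → [-7]
-6 → extends → [-7, -6]
-5 → extends → [-7, -6, -5]
-9 → replaces -7 → [-9, -6, -5]
-4 → extends → [-9, -6, -5, -4]
-12 → replaces -9 → [-12, -6, -5, -4]
-11 → replaces -6 → [-12, -11, -5, -4]
-1 → extends → [-12, -11, -5, -4, -1]
-2 → replaces -1 → [-12, -11, -5, -4, -2]
-10 → replaces -5 → [-12, -11, -10, -4, -2]
-15 → replaces -12 → [-15, -11, -10, -4, -2]
-14 → replaces -11 → [-15, -14, -10, -4, -2]
-13 → replaces -10 → [-15, -14, -13, -4, -2]
-3 → replaces -2 → [-15, -14, -13, -4, -3]
-8 → replaces -4 → [-15, -14, -13, -8, -3]
Five tails, so the longest strictly decreasing subsequence of the original has length 5.

5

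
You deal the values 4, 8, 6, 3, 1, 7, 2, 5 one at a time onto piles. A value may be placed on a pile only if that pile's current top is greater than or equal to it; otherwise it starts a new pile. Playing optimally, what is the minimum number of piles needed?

Place each on the leftmost legal pile:
4 → new pile 1 (tops now [4])
8 → new pile 2 (tops now [4, 8])
6 → pile 2 (tops now [4, 6])
3 → pile 1 (tops now [3, 6])
1 → pile 1 (tops now [1, 6])
7 → new pile 3 (tops now [1, 6, 7])
2 → pile 2 (tops now [1, 2, 7])
5 → pile 3 (tops now [1, 2, 5])
Three piles.

3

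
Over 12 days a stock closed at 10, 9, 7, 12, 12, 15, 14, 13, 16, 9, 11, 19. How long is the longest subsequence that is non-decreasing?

Let dp[i] be the length of the longest such subsequence ending at index i:
i:      1  2  3  4  5  6  7  8  9 10 11 12
a[i]:  10  9  7 12 12 15 14 13 16  9 11 19
dp:     1  1  1  2  3  4  4  4  5  2  3  6
Maximum dp value is 6.

6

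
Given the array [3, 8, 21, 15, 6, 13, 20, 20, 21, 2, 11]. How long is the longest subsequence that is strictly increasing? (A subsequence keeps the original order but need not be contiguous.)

5

Track the smallest tail for each achievable length (strict):
3 → extends → [3]
8 → extends → [3, 8]
21 → extends → [3, 8, 21]
15 → replaces 21 → [3, 8, 15]
6 → replaces 8 → [3, 6, 15]
13 → replaces 15 → [3, 6, 13]
20 → extends → [3, 6, 13, 20]
20 → already a tail → [3, 6, 13, 20]
21 → extends → [3, 6, 13, 20, 21]
2 → replaces 3 → [2, 6, 13, 20, 21]
11 → replaces 13 → [2, 6, 11, 20, 21]
Five tails, so the longest strictly increasing subsequence has length 5 (e.g. 3, 8, 15, 20, 21).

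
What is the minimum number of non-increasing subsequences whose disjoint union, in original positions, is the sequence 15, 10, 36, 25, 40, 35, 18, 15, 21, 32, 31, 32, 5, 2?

5

Place each on the leftmost legal pile:
15 → new pile 1 (tops now [15])
10 → pile 1 (tops now [10])
36 → new pile 2 (tops now [10, 36])
25 → pile 2 (tops now [10, 25])
40 → new pile 3 (tops now [10, 25, 40])
35 → pile 3 (tops now [10, 25, 35])
18 → pile 2 (tops now [10, 18, 35])
15 → pile 2 (tops now [10, 15, 35])
21 → pile 3 (tops now [10, 15, 21])
32 → new pile 4 (tops now [10, 15, 21, 32])
31 → pile 4 (tops now [10, 15, 21, 31])
32 → new pile 5 (tops now [10, 15, 21, 31, 32])
5 → pile 1 (tops now [5, 15, 21, 31, 32])
2 → pile 1 (tops now [2, 15, 21, 31, 32])
Five piles.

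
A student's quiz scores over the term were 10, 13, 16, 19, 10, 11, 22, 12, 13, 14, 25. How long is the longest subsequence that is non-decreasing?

7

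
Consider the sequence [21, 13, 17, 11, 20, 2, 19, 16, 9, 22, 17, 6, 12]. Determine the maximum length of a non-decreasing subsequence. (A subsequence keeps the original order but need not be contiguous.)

Let dp[i] be the length of the longest such subsequence ending at index i:
i:      1  2  3  4  5  6  7  8  9 10 11 12 13
a[i]:  21 13 17 11 20  2 19 16  9 22 17  6 12
dp:     1  1  2  1  3  1  3  2  2  4  3  2  3
Maximum dp value is 4.

4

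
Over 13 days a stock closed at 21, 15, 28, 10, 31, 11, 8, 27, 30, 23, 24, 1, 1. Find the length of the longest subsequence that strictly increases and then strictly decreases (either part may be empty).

inc[i] = longest strictly increasing subsequence ending at i; dec[i] = longest strictly decreasing subsequence starting at i:
i:      1  2  3  4  5  6  7  8  9 10 11 12 13
a[i]:  21 15 28 10 31 11  8 27 30 23 24  1  1
inc:    1  1  2  1  3  2  1  3  4  3  4  1  1
dec:    5  4  4  3  4  3  2  3  3  2  2  1  1
Best peak at i=5 (value 31): inc=3, dec=4, length 3+4−1 = 6.

6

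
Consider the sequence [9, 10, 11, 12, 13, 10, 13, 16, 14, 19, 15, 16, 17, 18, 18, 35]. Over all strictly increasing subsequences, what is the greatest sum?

170

Let S[i] be the best sum of a strictly increasing subsequence ending at i:
i:       1   2   3   4   5   6   7   8   9  10  11  12  13  14  15  16
a[i]:    9  10  11  12  13  10  13  16  14  19  15  16  17  18  18  35
S:       9  19  30  42  55  19  55  71  69  90  84 100 117 135 135 170
Maximum is 170 (e.g. 9 + 10 + 11 + 12 + 13 + 14 + 15 + 16 + 17 + 18 + 35).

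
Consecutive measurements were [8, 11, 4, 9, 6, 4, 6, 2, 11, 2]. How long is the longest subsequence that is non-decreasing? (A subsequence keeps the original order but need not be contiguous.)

Track the smallest tail for each achievable length (allowing ties):
8 → extends → [8]
11 → extends → [8, 11]
4 → replaces 8 → [4, 11]
9 → replaces 11 → [4, 9]
6 → replaces 9 → [4, 6]
4 → replaces 6 → [4, 4]
6 → extends → [4, 4, 6]
2 → replaces 4 → [2, 4, 6]
11 → extends → [2, 4, 6, 11]
2 → replaces 4 → [2, 2, 6, 11]
Four tails, so the longest non-decreasing subsequence has length 4 (e.g. 4, 6, 6, 11).

4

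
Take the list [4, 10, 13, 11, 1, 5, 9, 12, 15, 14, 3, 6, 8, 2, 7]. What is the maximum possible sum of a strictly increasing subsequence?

Let S[i] be the best sum of a strictly increasing subsequence ending at i:
i:      1  2  3  4  5  6  7  8  9 10 11 12 13 14 15
a[i]:   4 10 13 11  1  5  9 12 15 14  3  6  8  2  7
S:      4 14 27 25  1  9 18 37 52 51  4 15 23  3 22
Maximum is 52 (e.g. 4 + 10 + 11 + 12 + 15).

52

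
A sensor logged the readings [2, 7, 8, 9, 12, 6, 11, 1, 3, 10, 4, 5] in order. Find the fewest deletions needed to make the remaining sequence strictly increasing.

Fewest deletions = n − (longest strictly increasing subsequence).
i:      1  2  3  4  5  6  7  8  9 10 11 12
a[i]:   2  7  8  9 12  6 11  1  3 10  4  5
dp:     1  2  3  4  5  2  5  1  2  5  3  4
max dp = 5, so deletions = 12 − 5 = 7.

7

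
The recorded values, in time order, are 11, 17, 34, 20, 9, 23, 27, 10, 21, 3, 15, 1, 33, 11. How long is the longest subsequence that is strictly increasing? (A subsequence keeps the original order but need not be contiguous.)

6

Track the smallest tail for each achievable length (strict):
11 → extends → [11]
17 → extends → [11, 17]
34 → extends → [11, 17, 34]
20 → replaces 34 → [11, 17, 20]
9 → replaces 11 → [9, 17, 20]
23 → extends → [9, 17, 20, 23]
27 → extends → [9, 17, 20, 23, 27]
10 → replaces 17 → [9, 10, 20, 23, 27]
21 → replaces 23 → [9, 10, 20, 21, 27]
3 → replaces 9 → [3, 10, 20, 21, 27]
15 → replaces 20 → [3, 10, 15, 21, 27]
1 → replaces 3 → [1, 10, 15, 21, 27]
33 → extends → [1, 10, 15, 21, 27, 33]
11 → replaces 15 → [1, 10, 11, 21, 27, 33]
Six tails, so the longest strictly increasing subsequence has length 6 (e.g. 11, 17, 20, 23, 27, 33).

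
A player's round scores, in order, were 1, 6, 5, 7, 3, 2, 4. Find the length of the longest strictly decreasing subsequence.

Negate each value so 'decreasing' becomes 'increasing', then run patience tails on the negated sequence:
-1 → extends → [-1]
-6 → replaces -1 → [-6]
-5 → extends → [-6, -5]
-7 → replaces -6 → [-7, -5]
-3 → extends → [-7, -5, -3]
-2 → extends → [-7, -5, -3, -2]
-4 → replaces -3 → [-7, -5, -4, -2]
Four tails, so the longest strictly decreasing subsequence of the original has length 4.

4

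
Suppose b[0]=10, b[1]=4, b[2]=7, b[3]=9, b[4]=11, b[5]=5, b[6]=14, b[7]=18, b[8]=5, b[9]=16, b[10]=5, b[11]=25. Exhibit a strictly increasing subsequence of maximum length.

4, 7, 9, 11, 14, 18, 25

Patience tails give the LIS length; then backtrack through the dp parents:
10 → extends → [10]
4 → replaces 10 → [4]
7 → extends → [4, 7]
9 → extends → [4, 7, 9]
11 → extends → [4, 7, 9, 11]
5 → replaces 7 → [4, 5, 9, 11]
14 → extends → [4, 5, 9, 11, 14]
18 → extends → [4, 5, 9, 11, 14, 18]
5 → already a tail → [4, 5, 9, 11, 14, 18]
16 → replaces 18 → [4, 5, 9, 11, 14, 16]
5 → already a tail → [4, 5, 9, 11, 14, 16]
25 → extends → [4, 5, 9, 11, 14, 16, 25]
Length 7; one witness is 4, 7, 9, 11, 14, 18, 25.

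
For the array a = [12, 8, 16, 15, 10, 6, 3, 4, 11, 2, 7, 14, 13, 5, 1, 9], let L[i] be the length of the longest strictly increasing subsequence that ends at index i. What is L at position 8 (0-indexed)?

3

dp[i] = 1 + max{dp[j] : j<i, a[j]<a[i]} (or 1 if no such j):
i:      0  1  2  3  4  5  6  7  8  9 10 11 12 13 14 15
a[i]:  12  8 16 15 10  6  3  4 11  2  7 14 13  5  1  9
dp:     1  1  2  2  2  1  1  2  3  1  3  4  4  3  1  4
At index 8 the value is 3.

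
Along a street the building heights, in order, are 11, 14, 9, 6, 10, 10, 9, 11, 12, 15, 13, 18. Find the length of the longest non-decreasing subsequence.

7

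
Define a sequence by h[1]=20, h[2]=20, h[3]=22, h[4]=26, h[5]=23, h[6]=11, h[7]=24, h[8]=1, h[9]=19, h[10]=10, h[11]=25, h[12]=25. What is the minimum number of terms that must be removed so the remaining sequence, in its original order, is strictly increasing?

7

Fewest deletions = n − (longest strictly increasing subsequence).
i:      1  2  3  4  5  6  7  8  9 10 11 12
h[i]:  20 20 22 26 23 11 24  1 19 10 25 25
dp:     1  1  2  3  3  1  4  1  2  2  5  5
max dp = 5, so deletions = 12 − 5 = 7.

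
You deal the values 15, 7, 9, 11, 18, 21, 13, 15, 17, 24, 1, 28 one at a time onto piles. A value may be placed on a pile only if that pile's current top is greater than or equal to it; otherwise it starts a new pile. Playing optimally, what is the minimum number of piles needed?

8

The minimum number of non-increasing subsequences covering a sequence equals the length of its longest strictly increasing subsequence.
LIS length is 8 (e.g. 7, 9, 11, 13, 15, 17, 24, 28), so 8 piles are needed.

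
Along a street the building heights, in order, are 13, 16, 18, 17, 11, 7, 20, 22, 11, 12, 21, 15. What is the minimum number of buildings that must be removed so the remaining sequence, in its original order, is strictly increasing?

Fewest deletions = n − (longest strictly increasing subsequence).
i:      1  2  3  4  5  6  7  8  9 10 11 12
a[i]:  13 16 18 17 11  7 20 22 11 12 21 15
dp:     1  2  3  3  1  1  4  5  2  3  5  4
max dp = 5, so deletions = 12 − 5 = 7.

7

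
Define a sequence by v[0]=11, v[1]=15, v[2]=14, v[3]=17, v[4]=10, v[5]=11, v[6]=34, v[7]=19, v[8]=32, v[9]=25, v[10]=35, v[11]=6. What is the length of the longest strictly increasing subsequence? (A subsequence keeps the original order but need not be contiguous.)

Let dp[i] be the length of the longest such subsequence ending at index i:
i:      0  1  2  3  4  5  6  7  8  9 10 11
v[i]:  11 15 14 17 10 11 34 19 32 25 35  6
dp:     1  2  2  3  1  2  4  4  5  5  6  1
Maximum dp value is 6.

6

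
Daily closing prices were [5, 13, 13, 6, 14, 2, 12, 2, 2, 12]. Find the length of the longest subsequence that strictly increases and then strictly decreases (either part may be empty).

5

inc[i] = longest strictly increasing subsequence ending at i; dec[i] = longest strictly decreasing subsequence starting at i:
i:      1  2  3  4  5  6  7  8  9 10
a[i]:   5 13 13  6 14  2 12  2  2 12
inc:    1  2  2  2  3  1  3  1  1  3
dec:    2  3  3  2  3  1  2  1  1  1
Best peak at i=5 (value 14): inc=3, dec=3, length 3+3−1 = 5.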